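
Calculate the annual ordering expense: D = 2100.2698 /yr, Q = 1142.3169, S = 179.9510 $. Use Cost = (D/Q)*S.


Number of orders = D/Q = 1.8386
Cost = 1.8386 * 179.9510 = 330.8588

330.8588 $/yr


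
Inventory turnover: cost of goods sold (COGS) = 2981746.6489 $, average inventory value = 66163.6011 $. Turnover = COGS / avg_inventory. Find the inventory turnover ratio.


Turnover = 2981746.6489 / 66163.6011 = 45.0663

45.0663


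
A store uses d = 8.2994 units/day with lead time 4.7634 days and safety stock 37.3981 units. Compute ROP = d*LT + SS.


d*LT = 8.2994 * 4.7634 = 39.5334
ROP = 39.5334 + 37.3981 = 76.9315

76.9315 units


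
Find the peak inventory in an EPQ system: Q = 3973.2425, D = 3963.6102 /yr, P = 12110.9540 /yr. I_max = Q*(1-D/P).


D/P = 0.3273
1 - D/P = 0.6727
I_max = 3973.2425 * 0.6727 = 2672.9003

2672.9003 units


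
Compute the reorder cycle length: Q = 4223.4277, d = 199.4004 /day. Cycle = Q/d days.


Cycle = 4223.4277 / 199.4004 = 21.1806

21.1806 days


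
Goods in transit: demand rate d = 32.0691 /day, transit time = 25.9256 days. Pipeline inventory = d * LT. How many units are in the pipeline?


Pipeline = 32.0691 * 25.9256 = 831.4107

831.4107 units


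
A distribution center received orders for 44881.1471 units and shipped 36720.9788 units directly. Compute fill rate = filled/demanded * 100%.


FR = 36720.9788 / 44881.1471 * 100 = 81.8183

81.8183%


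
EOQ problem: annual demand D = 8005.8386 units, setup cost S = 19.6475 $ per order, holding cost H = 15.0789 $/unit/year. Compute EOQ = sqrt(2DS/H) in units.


2*D*S = 2 * 8005.8386 * 19.6475 = 314589.4278
2*D*S/H = 20862.8897
EOQ = sqrt(20862.8897) = 144.4399

144.4399 units


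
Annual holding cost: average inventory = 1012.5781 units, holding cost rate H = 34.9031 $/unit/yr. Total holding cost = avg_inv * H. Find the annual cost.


Cost = 1012.5781 * 34.9031 = 35342.1147

35342.1147 $/yr


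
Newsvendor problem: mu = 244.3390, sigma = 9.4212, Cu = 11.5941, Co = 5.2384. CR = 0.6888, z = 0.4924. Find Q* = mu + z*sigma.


CR = Cu/(Cu+Co) = 11.5941/(11.5941+5.2384) = 0.6888
z = 0.4924
Q* = 244.3390 + 0.4924 * 9.4212 = 248.9780

248.9780 units


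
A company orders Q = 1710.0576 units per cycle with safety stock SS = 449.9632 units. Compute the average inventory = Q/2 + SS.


Q/2 = 855.0288
Avg = 855.0288 + 449.9632 = 1304.9920

1304.9920 units


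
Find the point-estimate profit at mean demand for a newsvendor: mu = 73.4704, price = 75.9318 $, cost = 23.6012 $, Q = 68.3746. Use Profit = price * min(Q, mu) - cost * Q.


Sales at mu = min(68.3746, 73.4704) = 68.3746
Revenue = 75.9318 * 68.3746 = 5191.8065
Total cost = 23.6012 * 68.3746 = 1613.7226
Profit = 5191.8065 - 1613.7226 = 3578.0838

3578.0838 $


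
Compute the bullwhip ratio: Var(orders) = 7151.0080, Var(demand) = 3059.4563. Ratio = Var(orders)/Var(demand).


BW = 7151.0080 / 3059.4563 = 2.3373

2.3373


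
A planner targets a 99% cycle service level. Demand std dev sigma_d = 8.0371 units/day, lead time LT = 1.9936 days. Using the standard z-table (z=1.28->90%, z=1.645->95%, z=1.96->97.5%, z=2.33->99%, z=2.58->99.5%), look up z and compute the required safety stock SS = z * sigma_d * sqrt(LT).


From the table, SL = 99% corresponds to z = 2.33
sqrt(LT) = sqrt(1.9936) = 1.4119
SS = 2.33 * 8.0371 * 1.4119 = 26.4408

26.4408 units


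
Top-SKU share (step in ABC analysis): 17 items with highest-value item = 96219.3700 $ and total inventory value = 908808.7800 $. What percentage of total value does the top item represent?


Top item = 96219.3700
Total = 908808.7800
Percentage = 96219.3700 / 908808.7800 * 100 = 10.5874

10.5874%


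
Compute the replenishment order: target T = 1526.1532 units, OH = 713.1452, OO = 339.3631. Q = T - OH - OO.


Inventory position = OH + OO = 713.1452 + 339.3631 = 1052.5083
Q = 1526.1532 - 1052.5083 = 473.6449

473.6449 units


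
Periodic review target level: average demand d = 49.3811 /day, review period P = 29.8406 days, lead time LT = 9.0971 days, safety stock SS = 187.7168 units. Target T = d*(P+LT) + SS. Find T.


P + LT = 38.9377
d*(P+LT) = 49.3811 * 38.9377 = 1922.7865
T = 1922.7865 + 187.7168 = 2110.5033

2110.5033 units


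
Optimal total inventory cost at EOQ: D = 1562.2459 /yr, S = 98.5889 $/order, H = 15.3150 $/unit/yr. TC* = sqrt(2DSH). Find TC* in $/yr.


2*D*S*H = 4717635.8103
TC* = sqrt(4717635.8103) = 2172.0119

2172.0119 $/yr


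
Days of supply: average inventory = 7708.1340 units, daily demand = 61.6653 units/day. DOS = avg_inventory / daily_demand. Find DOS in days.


DOS = 7708.1340 / 61.6653 = 124.9995

124.9995 days


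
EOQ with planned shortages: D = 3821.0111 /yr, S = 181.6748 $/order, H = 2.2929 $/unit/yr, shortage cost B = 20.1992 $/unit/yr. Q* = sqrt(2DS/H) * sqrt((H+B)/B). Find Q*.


sqrt(2DS/H) = 778.1421
sqrt((H+B)/B) = 1.0552
Q* = 778.1421 * 1.0552 = 821.1204

821.1204 units


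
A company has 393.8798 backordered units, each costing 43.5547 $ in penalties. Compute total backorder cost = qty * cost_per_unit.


Total = 393.8798 * 43.5547 = 17155.3165

17155.3165 $


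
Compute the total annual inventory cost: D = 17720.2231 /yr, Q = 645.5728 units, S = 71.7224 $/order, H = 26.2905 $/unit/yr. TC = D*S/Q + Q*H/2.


Ordering cost = D*S/Q = 1968.6965
Holding cost = Q*H/2 = 8486.2158
TC = 1968.6965 + 8486.2158 = 10454.9124

10454.9124 $/yr


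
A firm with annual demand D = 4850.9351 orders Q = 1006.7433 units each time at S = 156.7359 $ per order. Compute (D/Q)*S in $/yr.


Number of orders = D/Q = 4.8184
Cost = 4.8184 * 156.7359 = 755.2230

755.2230 $/yr


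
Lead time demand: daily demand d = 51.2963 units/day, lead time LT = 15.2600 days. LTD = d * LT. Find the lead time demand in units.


LTD = 51.2963 * 15.2600 = 782.7815

782.7815 units


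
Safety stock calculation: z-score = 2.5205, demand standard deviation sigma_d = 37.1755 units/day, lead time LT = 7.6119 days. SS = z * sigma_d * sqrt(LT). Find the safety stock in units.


sqrt(LT) = sqrt(7.6119) = 2.7590
SS = 2.5205 * 37.1755 * 2.7590 = 258.5176

258.5176 units


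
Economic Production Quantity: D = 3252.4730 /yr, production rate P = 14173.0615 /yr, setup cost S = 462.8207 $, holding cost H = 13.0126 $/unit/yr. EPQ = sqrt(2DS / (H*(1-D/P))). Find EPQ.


1 - D/P = 1 - 0.2295 = 0.7705
H*(1-D/P) = 10.0264
2DS = 3010623.6612
EPQ = sqrt(300268.6694) = 547.9678

547.9678 units


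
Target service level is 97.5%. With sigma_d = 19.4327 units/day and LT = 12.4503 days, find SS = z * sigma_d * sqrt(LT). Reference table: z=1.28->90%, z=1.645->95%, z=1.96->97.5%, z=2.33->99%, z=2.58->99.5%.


From the table, SL = 97.5% corresponds to z = 1.96
sqrt(LT) = sqrt(12.4503) = 3.5285
SS = 1.96 * 19.4327 * 3.5285 = 134.3938

134.3938 units


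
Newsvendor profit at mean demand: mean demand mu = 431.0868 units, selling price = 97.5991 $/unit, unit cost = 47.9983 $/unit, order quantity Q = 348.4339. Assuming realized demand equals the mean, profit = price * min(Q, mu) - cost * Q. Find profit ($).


Sales at mu = min(348.4339, 431.0868) = 348.4339
Revenue = 97.5991 * 348.4339 = 34006.8350
Total cost = 47.9983 * 348.4339 = 16724.2349
Profit = 34006.8350 - 16724.2349 = 17282.6002

17282.6002 $


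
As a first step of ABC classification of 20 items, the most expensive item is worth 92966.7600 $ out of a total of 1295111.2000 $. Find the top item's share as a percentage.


Top item = 92966.7600
Total = 1295111.2000
Percentage = 92966.7600 / 1295111.2000 * 100 = 7.1783

7.1783%


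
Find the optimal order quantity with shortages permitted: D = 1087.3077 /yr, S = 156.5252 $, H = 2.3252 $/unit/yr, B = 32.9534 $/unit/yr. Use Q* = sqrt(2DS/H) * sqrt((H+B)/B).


sqrt(2DS/H) = 382.6073
sqrt((H+B)/B) = 1.0347
Q* = 382.6073 * 1.0347 = 395.8756

395.8756 units


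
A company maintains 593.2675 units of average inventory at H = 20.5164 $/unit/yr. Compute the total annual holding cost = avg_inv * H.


Cost = 593.2675 * 20.5164 = 12171.7133

12171.7133 $/yr


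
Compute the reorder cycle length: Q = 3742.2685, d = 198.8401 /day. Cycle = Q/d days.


Cycle = 3742.2685 / 198.8401 = 18.8205

18.8205 days


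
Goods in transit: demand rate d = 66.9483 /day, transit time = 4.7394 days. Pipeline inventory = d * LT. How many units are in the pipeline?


Pipeline = 66.9483 * 4.7394 = 317.2948

317.2948 units


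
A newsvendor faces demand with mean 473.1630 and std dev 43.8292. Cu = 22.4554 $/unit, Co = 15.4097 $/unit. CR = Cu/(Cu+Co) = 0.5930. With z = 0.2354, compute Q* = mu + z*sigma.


CR = Cu/(Cu+Co) = 22.4554/(22.4554+15.4097) = 0.5930
z = 0.2354
Q* = 473.1630 + 0.2354 * 43.8292 = 483.4804

483.4804 units


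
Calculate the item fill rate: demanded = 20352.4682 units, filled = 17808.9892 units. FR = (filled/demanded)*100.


FR = 17808.9892 / 20352.4682 * 100 = 87.5028

87.5028%


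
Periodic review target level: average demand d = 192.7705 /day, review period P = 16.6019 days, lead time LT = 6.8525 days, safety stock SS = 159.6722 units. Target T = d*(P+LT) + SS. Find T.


P + LT = 23.4544
d*(P+LT) = 192.7705 * 23.4544 = 4521.3164
T = 4521.3164 + 159.6722 = 4680.9886

4680.9886 units


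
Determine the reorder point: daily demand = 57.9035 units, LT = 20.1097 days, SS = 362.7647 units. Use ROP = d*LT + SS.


d*LT = 57.9035 * 20.1097 = 1164.4220
ROP = 1164.4220 + 362.7647 = 1527.1867

1527.1867 units


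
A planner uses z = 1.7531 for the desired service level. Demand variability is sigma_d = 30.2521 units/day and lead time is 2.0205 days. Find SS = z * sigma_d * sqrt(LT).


sqrt(LT) = sqrt(2.0205) = 1.4214
SS = 1.7531 * 30.2521 * 1.4214 = 75.3862

75.3862 units


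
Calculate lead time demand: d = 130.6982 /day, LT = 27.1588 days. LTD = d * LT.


LTD = 130.6982 * 27.1588 = 3549.6063

3549.6063 units


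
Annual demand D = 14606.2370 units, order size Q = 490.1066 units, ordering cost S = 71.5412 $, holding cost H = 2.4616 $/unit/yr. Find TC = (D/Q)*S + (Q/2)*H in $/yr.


Ordering cost = D*S/Q = 2132.0825
Holding cost = Q*H/2 = 603.2232
TC = 2132.0825 + 603.2232 = 2735.3057

2735.3057 $/yr


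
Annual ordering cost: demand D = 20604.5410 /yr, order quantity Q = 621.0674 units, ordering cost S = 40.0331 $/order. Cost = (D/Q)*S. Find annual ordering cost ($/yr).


Number of orders = D/Q = 33.1760
Cost = 33.1760 * 40.0331 = 1328.1387

1328.1387 $/yr


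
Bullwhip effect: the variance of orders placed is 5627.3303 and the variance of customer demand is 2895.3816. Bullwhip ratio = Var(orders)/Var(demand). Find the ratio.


BW = 5627.3303 / 2895.3816 = 1.9436

1.9436


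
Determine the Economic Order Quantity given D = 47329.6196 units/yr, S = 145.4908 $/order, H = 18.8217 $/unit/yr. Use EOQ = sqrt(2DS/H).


2*D*S = 2 * 47329.6196 * 145.4908 = 13772048.4386
2*D*S/H = 731711.1865
EOQ = sqrt(731711.1865) = 855.4012

855.4012 units


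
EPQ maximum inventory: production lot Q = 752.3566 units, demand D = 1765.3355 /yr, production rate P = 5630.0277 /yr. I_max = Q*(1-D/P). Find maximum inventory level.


D/P = 0.3136
1 - D/P = 0.6864
I_max = 752.3566 * 0.6864 = 516.4498

516.4498 units


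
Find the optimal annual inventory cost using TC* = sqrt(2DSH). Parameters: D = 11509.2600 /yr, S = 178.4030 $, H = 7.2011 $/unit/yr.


2*D*S*H = 29571843.0000
TC* = sqrt(29571843.0000) = 5437.9999

5437.9999 $/yr


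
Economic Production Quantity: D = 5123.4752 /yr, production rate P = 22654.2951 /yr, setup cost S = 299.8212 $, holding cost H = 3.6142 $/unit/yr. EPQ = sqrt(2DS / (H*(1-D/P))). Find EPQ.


1 - D/P = 1 - 0.2262 = 0.7738
H*(1-D/P) = 2.7968
2DS = 3072252.9653
EPQ = sqrt(1098482.4324) = 1048.0851

1048.0851 units


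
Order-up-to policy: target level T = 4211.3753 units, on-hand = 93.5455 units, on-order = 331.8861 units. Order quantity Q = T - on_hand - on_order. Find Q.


Inventory position = OH + OO = 93.5455 + 331.8861 = 425.4316
Q = 4211.3753 - 425.4316 = 3785.9437

3785.9437 units


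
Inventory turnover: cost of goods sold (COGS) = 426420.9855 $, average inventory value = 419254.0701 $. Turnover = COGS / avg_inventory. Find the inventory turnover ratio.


Turnover = 426420.9855 / 419254.0701 = 1.0171

1.0171


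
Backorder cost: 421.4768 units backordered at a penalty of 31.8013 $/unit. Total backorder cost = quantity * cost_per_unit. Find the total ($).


Total = 421.4768 * 31.8013 = 13403.5102

13403.5102 $


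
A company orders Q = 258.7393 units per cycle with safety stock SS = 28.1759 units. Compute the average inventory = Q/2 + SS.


Q/2 = 129.3697
Avg = 129.3697 + 28.1759 = 157.5455

157.5455 units


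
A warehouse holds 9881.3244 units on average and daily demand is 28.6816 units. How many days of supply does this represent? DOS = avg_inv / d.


DOS = 9881.3244 / 28.6816 = 344.5179

344.5179 days


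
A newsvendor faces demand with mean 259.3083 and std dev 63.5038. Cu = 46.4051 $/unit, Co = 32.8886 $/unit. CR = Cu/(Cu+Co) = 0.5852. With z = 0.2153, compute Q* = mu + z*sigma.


CR = Cu/(Cu+Co) = 46.4051/(46.4051+32.8886) = 0.5852
z = 0.2153
Q* = 259.3083 + 0.2153 * 63.5038 = 272.9807

272.9807 units


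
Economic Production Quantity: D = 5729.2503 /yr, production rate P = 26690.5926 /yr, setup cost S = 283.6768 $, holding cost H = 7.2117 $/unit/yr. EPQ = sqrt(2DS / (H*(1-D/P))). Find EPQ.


1 - D/P = 1 - 0.2147 = 0.7853
H*(1-D/P) = 5.6637
2DS = 3250510.7830
EPQ = sqrt(573922.2807) = 757.5766

757.5766 units


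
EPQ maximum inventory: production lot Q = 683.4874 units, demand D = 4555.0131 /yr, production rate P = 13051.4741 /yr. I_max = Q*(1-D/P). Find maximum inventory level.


D/P = 0.3490
1 - D/P = 0.6510
I_max = 683.4874 * 0.6510 = 444.9478

444.9478 units


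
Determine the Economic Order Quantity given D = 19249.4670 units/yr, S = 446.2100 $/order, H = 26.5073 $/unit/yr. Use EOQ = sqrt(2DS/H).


2*D*S = 2 * 19249.4670 * 446.2100 = 17178609.3401
2*D*S/H = 648070.8839
EOQ = sqrt(648070.8839) = 805.0285

805.0285 units


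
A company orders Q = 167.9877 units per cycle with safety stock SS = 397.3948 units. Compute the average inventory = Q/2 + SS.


Q/2 = 83.9938
Avg = 83.9938 + 397.3948 = 481.3886

481.3886 units


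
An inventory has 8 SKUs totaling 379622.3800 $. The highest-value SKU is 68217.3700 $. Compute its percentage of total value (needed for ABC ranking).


Top item = 68217.3700
Total = 379622.3800
Percentage = 68217.3700 / 379622.3800 * 100 = 17.9698

17.9698%


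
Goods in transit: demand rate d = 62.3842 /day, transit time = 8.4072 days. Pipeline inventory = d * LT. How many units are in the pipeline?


Pipeline = 62.3842 * 8.4072 = 524.4764

524.4764 units


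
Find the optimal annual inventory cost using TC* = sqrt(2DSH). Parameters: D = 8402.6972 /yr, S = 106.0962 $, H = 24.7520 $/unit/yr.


2*D*S*H = 44132530.9892
TC* = sqrt(44132530.9892) = 6643.2320

6643.2320 $/yr


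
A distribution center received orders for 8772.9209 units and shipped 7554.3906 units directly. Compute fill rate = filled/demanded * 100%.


FR = 7554.3906 / 8772.9209 * 100 = 86.1103

86.1103%


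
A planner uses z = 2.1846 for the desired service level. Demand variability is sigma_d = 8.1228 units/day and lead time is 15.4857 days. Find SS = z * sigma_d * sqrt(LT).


sqrt(LT) = sqrt(15.4857) = 3.9352
SS = 2.1846 * 8.1228 * 3.9352 = 69.8302

69.8302 units


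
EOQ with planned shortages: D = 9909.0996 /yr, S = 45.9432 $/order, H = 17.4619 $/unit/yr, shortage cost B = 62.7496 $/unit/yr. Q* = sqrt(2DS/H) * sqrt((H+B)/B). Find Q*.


sqrt(2DS/H) = 228.3479
sqrt((H+B)/B) = 1.1306
Q* = 228.3479 * 1.1306 = 258.1724

258.1724 units


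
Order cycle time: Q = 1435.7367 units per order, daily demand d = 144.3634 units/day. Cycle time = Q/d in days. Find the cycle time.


Cycle = 1435.7367 / 144.3634 = 9.9453

9.9453 days


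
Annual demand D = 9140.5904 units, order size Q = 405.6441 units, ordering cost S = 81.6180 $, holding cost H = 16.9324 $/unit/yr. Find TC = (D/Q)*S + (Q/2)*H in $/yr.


Ordering cost = D*S/Q = 1839.1410
Holding cost = Q*H/2 = 3434.2641
TC = 1839.1410 + 3434.2641 = 5273.4051

5273.4051 $/yr


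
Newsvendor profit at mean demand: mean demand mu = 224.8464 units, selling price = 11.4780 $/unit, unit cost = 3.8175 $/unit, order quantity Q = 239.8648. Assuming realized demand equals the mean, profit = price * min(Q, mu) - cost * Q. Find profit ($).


Sales at mu = min(239.8648, 224.8464) = 224.8464
Revenue = 11.4780 * 224.8464 = 2580.7870
Total cost = 3.8175 * 239.8648 = 915.6839
Profit = 2580.7870 - 915.6839 = 1665.1031

1665.1031 $


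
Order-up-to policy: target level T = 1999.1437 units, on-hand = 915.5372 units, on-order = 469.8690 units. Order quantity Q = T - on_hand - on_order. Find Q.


Inventory position = OH + OO = 915.5372 + 469.8690 = 1385.4062
Q = 1999.1437 - 1385.4062 = 613.7375

613.7375 units


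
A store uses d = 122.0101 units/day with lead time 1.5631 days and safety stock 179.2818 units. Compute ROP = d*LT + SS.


d*LT = 122.0101 * 1.5631 = 190.7140
ROP = 190.7140 + 179.2818 = 369.9958

369.9958 units


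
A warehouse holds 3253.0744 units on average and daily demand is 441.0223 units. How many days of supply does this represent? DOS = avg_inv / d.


DOS = 3253.0744 / 441.0223 = 7.3762

7.3762 days


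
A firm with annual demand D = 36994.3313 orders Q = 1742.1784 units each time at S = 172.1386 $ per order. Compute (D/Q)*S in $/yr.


Number of orders = D/Q = 21.2345
Cost = 21.2345 * 172.1386 = 3655.2815

3655.2815 $/yr


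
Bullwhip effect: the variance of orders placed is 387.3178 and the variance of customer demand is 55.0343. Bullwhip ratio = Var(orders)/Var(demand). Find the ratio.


BW = 387.3178 / 55.0343 = 7.0378

7.0378


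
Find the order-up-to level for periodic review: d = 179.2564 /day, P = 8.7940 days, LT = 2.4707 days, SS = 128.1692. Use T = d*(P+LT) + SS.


P + LT = 11.2647
d*(P+LT) = 179.2564 * 11.2647 = 2019.2696
T = 2019.2696 + 128.1692 = 2147.4388

2147.4388 units


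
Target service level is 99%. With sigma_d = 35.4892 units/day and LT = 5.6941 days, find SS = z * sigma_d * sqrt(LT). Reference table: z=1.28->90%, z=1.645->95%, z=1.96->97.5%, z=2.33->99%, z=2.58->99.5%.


From the table, SL = 99% corresponds to z = 2.33
sqrt(LT) = sqrt(5.6941) = 2.3862
SS = 2.33 * 35.4892 * 2.3862 = 197.3171

197.3171 units


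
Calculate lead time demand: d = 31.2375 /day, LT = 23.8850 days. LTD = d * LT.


LTD = 31.2375 * 23.8850 = 746.1077

746.1077 units


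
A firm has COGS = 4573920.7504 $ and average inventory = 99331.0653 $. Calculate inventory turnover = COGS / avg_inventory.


Turnover = 4573920.7504 / 99331.0653 = 46.0472

46.0472


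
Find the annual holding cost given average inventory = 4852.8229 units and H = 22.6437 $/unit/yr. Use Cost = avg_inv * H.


Cost = 4852.8229 * 22.6437 = 109885.8659

109885.8659 $/yr


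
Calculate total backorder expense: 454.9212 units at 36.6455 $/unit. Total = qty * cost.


Total = 454.9212 * 36.6455 = 16670.8148

16670.8148 $


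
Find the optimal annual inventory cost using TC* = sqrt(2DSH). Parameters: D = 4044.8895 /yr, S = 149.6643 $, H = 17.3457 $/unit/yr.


2*D*S*H = 21001325.5494
TC* = sqrt(21001325.5494) = 4582.7203

4582.7203 $/yr


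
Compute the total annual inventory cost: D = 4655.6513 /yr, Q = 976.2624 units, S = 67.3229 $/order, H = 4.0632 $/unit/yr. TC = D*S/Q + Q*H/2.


Ordering cost = D*S/Q = 321.0530
Holding cost = Q*H/2 = 1983.3747
TC = 321.0530 + 1983.3747 = 2304.4277

2304.4277 $/yr


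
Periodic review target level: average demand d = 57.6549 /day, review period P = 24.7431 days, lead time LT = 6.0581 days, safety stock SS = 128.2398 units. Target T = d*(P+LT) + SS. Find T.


P + LT = 30.8012
d*(P+LT) = 57.6549 * 30.8012 = 1775.8401
T = 1775.8401 + 128.2398 = 1904.0799

1904.0799 units


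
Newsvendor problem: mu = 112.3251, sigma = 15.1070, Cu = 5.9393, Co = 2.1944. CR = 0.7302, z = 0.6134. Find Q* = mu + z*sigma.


CR = Cu/(Cu+Co) = 5.9393/(5.9393+2.1944) = 0.7302
z = 0.6134
Q* = 112.3251 + 0.6134 * 15.1070 = 121.5917

121.5917 units


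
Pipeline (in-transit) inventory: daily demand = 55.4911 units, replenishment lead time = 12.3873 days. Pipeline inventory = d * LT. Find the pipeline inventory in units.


Pipeline = 55.4911 * 12.3873 = 687.3849

687.3849 units


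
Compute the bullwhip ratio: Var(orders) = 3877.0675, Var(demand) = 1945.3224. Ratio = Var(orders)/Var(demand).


BW = 3877.0675 / 1945.3224 = 1.9930

1.9930


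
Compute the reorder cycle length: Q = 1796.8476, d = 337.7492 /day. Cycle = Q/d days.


Cycle = 1796.8476 / 337.7492 = 5.3201

5.3201 days


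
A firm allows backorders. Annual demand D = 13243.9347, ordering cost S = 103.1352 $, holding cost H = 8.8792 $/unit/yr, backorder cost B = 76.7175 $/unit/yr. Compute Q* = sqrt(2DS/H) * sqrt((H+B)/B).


sqrt(2DS/H) = 554.6769
sqrt((H+B)/B) = 1.0563
Q* = 554.6769 * 1.0563 = 585.8971

585.8971 units


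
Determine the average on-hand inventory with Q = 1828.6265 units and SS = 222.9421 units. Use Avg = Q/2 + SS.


Q/2 = 914.3133
Avg = 914.3133 + 222.9421 = 1137.2554

1137.2554 units


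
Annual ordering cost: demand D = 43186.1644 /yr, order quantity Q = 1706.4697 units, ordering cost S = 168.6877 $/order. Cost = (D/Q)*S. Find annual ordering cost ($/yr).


Number of orders = D/Q = 25.3073
Cost = 25.3073 * 168.6877 = 4269.0326

4269.0326 $/yr


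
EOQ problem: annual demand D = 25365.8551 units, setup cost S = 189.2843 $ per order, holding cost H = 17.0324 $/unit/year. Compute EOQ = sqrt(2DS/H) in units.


2*D*S = 2 * 25365.8551 * 189.2843 = 9602716.2530
2*D*S/H = 563791.1424
EOQ = sqrt(563791.1424) = 750.8603

750.8603 units


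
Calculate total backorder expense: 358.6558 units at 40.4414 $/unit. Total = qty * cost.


Total = 358.6558 * 40.4414 = 14504.5427

14504.5427 $


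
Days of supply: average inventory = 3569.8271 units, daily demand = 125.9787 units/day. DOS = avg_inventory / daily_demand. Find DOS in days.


DOS = 3569.8271 / 125.9787 = 28.3368

28.3368 days


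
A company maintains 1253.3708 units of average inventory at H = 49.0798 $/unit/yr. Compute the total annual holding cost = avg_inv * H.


Cost = 1253.3708 * 49.0798 = 61515.1882

61515.1882 $/yr


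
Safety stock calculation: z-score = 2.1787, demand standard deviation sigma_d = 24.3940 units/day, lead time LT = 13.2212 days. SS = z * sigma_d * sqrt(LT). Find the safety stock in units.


sqrt(LT) = sqrt(13.2212) = 3.6361
SS = 2.1787 * 24.3940 * 3.6361 = 193.2484

193.2484 units


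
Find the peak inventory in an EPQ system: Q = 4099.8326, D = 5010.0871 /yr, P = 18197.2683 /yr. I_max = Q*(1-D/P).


D/P = 0.2753
1 - D/P = 0.7247
I_max = 4099.8326 * 0.7247 = 2971.0633

2971.0633 units


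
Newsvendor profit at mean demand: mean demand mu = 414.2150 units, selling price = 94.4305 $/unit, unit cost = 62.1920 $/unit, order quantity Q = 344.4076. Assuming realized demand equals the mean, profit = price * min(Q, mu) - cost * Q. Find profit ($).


Sales at mu = min(344.4076, 414.2150) = 344.4076
Revenue = 94.4305 * 344.4076 = 32522.5819
Total cost = 62.1920 * 344.4076 = 21419.3975
Profit = 32522.5819 - 21419.3975 = 11103.1844

11103.1844 $


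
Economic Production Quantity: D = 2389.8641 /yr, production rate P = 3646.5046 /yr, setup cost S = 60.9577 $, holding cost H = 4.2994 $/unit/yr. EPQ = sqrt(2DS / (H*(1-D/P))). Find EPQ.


1 - D/P = 1 - 0.6554 = 0.3446
H*(1-D/P) = 1.4816
2DS = 291361.2377
EPQ = sqrt(196648.0456) = 443.4502

443.4502 units


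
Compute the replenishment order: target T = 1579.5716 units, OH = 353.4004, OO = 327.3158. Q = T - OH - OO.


Inventory position = OH + OO = 353.4004 + 327.3158 = 680.7162
Q = 1579.5716 - 680.7162 = 898.8554

898.8554 units


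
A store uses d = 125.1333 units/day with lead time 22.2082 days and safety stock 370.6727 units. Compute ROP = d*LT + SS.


d*LT = 125.1333 * 22.2082 = 2778.9854
ROP = 2778.9854 + 370.6727 = 3149.6581

3149.6581 units


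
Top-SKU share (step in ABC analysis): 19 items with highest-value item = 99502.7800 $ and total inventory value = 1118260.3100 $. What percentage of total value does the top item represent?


Top item = 99502.7800
Total = 1118260.3100
Percentage = 99502.7800 / 1118260.3100 * 100 = 8.8980

8.8980%


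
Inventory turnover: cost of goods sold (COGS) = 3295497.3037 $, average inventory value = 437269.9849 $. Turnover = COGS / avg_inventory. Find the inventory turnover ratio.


Turnover = 3295497.3037 / 437269.9849 = 7.5365

7.5365


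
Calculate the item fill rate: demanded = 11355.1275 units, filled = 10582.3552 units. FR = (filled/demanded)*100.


FR = 10582.3552 / 11355.1275 * 100 = 93.1945

93.1945%


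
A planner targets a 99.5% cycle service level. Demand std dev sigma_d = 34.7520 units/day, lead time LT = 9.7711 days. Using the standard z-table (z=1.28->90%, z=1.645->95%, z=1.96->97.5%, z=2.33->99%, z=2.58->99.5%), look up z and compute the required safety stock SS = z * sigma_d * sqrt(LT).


From the table, SL = 99.5% corresponds to z = 2.58
sqrt(LT) = sqrt(9.7711) = 3.1259
SS = 2.58 * 34.7520 * 3.1259 = 280.2665

280.2665 units


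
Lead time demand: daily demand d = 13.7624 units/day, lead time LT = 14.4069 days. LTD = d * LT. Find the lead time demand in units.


LTD = 13.7624 * 14.4069 = 198.2735

198.2735 units


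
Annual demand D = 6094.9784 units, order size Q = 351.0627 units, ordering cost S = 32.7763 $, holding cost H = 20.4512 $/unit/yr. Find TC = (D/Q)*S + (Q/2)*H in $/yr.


Ordering cost = D*S/Q = 569.0460
Holding cost = Q*H/2 = 3589.8267
TC = 569.0460 + 3589.8267 = 4158.8728

4158.8728 $/yr


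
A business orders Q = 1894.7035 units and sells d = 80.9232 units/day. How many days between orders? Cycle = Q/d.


Cycle = 1894.7035 / 80.9232 = 23.4136

23.4136 days


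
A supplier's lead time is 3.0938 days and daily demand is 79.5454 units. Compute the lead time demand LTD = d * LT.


LTD = 79.5454 * 3.0938 = 246.0976

246.0976 units


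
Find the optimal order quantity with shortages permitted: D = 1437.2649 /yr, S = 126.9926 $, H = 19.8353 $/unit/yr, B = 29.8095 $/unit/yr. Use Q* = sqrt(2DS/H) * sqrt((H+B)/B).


sqrt(2DS/H) = 135.6604
sqrt((H+B)/B) = 1.2905
Q* = 135.6604 * 1.2905 = 175.0704

175.0704 units


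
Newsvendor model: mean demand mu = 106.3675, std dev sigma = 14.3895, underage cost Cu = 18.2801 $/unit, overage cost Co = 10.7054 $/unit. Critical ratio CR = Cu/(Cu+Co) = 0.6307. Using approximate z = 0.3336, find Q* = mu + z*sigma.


CR = Cu/(Cu+Co) = 18.2801/(18.2801+10.7054) = 0.6307
z = 0.3336
Q* = 106.3675 + 0.3336 * 14.3895 = 111.1678

111.1678 units


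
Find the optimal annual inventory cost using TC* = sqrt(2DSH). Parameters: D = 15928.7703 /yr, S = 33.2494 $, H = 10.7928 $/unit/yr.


2*D*S*H = 11432209.8350
TC* = sqrt(11432209.8350) = 3381.1551

3381.1551 $/yr


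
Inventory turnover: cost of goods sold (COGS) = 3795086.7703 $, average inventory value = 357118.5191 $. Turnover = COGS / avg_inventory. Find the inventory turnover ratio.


Turnover = 3795086.7703 / 357118.5191 = 10.6270

10.6270


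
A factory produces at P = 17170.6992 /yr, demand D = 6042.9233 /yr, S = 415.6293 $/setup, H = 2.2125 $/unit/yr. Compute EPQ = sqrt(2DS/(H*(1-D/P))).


1 - D/P = 1 - 0.3519 = 0.6481
H*(1-D/P) = 1.4338
2DS = 5023231.9623
EPQ = sqrt(3503318.0233) = 1871.7153

1871.7153 units


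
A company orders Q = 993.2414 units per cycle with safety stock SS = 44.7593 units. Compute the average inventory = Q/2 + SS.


Q/2 = 496.6207
Avg = 496.6207 + 44.7593 = 541.3800

541.3800 units


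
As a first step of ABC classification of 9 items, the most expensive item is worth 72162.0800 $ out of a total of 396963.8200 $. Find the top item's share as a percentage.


Top item = 72162.0800
Total = 396963.8200
Percentage = 72162.0800 / 396963.8200 * 100 = 18.1785

18.1785%


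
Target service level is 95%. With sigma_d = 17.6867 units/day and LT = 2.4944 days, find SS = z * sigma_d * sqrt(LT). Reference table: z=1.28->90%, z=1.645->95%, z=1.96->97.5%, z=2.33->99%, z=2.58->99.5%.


From the table, SL = 95% corresponds to z = 1.645
sqrt(LT) = sqrt(2.4944) = 1.5794
SS = 1.645 * 17.6867 * 1.5794 = 45.9511

45.9511 units


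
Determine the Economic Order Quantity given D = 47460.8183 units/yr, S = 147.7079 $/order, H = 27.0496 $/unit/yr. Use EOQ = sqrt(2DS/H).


2*D*S = 2 * 47460.8183 * 147.7079 = 14020675.6067
2*D*S/H = 518332.0865
EOQ = sqrt(518332.0865) = 719.9528

719.9528 units


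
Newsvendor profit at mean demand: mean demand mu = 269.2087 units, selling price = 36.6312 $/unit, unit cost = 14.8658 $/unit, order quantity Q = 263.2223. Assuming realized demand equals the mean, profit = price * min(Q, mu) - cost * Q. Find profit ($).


Sales at mu = min(263.2223, 269.2087) = 263.2223
Revenue = 36.6312 * 263.2223 = 9642.1487
Total cost = 14.8658 * 263.2223 = 3913.0101
Profit = 9642.1487 - 3913.0101 = 5729.1386

5729.1386 $


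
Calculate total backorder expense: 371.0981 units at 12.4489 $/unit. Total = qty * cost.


Total = 371.0981 * 12.4489 = 4619.7631

4619.7631 $


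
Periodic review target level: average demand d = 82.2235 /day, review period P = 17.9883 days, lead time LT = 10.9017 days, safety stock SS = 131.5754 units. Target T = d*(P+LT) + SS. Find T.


P + LT = 28.8900
d*(P+LT) = 82.2235 * 28.8900 = 2375.4369
T = 2375.4369 + 131.5754 = 2507.0123

2507.0123 units


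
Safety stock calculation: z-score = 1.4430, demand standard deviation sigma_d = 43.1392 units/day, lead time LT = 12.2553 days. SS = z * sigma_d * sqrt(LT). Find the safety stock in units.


sqrt(LT) = sqrt(12.2553) = 3.5008
SS = 1.4430 * 43.1392 * 3.5008 = 217.9217

217.9217 units


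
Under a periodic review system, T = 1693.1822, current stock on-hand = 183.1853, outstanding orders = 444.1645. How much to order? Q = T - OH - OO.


Inventory position = OH + OO = 183.1853 + 444.1645 = 627.3498
Q = 1693.1822 - 627.3498 = 1065.8324

1065.8324 units


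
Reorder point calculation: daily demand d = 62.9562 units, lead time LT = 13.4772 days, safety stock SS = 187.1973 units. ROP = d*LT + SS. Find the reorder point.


d*LT = 62.9562 * 13.4772 = 848.4733
ROP = 848.4733 + 187.1973 = 1035.6706

1035.6706 units


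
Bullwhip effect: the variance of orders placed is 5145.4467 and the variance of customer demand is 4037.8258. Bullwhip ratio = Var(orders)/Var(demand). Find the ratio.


BW = 5145.4467 / 4037.8258 = 1.2743

1.2743


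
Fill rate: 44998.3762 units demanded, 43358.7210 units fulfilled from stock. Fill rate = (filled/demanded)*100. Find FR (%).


FR = 43358.7210 / 44998.3762 * 100 = 96.3562

96.3562%


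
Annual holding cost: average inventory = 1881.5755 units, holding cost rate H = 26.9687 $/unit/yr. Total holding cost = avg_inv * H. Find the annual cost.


Cost = 1881.5755 * 26.9687 = 50743.6452

50743.6452 $/yr


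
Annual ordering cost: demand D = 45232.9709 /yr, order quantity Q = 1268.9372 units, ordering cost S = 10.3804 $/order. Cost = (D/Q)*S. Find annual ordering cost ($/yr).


Number of orders = D/Q = 35.6463
Cost = 35.6463 * 10.3804 = 370.0233

370.0233 $/yr


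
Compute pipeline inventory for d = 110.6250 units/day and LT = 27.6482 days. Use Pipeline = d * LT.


Pipeline = 110.6250 * 27.6482 = 3058.5821

3058.5821 units


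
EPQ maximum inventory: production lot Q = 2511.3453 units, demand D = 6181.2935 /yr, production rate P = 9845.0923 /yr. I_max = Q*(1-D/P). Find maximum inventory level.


D/P = 0.6279
1 - D/P = 0.3721
I_max = 2511.3453 * 0.3721 = 934.5838

934.5838 units


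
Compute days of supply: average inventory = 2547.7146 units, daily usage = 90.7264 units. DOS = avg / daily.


DOS = 2547.7146 / 90.7264 = 28.0813

28.0813 days


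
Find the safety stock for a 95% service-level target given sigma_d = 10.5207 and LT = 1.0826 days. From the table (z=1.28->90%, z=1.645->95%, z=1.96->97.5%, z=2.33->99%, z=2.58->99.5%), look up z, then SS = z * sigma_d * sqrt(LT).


From the table, SL = 95% corresponds to z = 1.645
sqrt(LT) = sqrt(1.0826) = 1.0405
SS = 1.645 * 10.5207 * 1.0405 = 18.0071

18.0071 units


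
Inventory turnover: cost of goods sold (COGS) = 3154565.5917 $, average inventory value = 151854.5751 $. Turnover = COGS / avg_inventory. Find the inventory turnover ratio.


Turnover = 3154565.5917 / 151854.5751 = 20.7736

20.7736


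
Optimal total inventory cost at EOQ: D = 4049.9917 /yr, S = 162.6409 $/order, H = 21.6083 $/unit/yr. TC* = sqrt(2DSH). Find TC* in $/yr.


2*D*S*H = 28466527.8728
TC* = sqrt(28466527.8728) = 5335.4033

5335.4033 $/yr


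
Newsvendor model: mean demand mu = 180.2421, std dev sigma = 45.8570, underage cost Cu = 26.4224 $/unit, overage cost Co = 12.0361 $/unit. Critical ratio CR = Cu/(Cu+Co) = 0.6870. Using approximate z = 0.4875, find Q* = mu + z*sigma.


CR = Cu/(Cu+Co) = 26.4224/(26.4224+12.0361) = 0.6870
z = 0.4875
Q* = 180.2421 + 0.4875 * 45.8570 = 202.5974

202.5974 units


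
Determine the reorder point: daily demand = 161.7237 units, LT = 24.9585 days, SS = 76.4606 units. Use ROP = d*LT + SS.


d*LT = 161.7237 * 24.9585 = 4036.3810
ROP = 4036.3810 + 76.4606 = 4112.8416

4112.8416 units


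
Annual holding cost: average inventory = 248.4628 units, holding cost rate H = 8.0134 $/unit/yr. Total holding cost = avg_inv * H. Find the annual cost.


Cost = 248.4628 * 8.0134 = 1991.0318

1991.0318 $/yr


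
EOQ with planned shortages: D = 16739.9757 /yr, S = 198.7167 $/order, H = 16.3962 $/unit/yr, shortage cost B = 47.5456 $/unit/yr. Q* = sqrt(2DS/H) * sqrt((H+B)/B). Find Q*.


sqrt(2DS/H) = 636.9979
sqrt((H+B)/B) = 1.1597
Q* = 636.9979 * 1.1597 = 738.7122

738.7122 units


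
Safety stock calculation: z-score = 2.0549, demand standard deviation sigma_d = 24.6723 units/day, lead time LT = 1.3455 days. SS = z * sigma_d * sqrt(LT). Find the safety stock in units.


sqrt(LT) = sqrt(1.3455) = 1.1600
SS = 2.0549 * 24.6723 * 1.1600 = 58.8088

58.8088 units


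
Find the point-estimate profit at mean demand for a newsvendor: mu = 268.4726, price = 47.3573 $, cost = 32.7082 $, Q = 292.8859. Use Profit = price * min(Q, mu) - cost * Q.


Sales at mu = min(292.8859, 268.4726) = 268.4726
Revenue = 47.3573 * 268.4726 = 12714.1375
Total cost = 32.7082 * 292.8859 = 9579.7706
Profit = 12714.1375 - 9579.7706 = 3134.3669

3134.3669 $


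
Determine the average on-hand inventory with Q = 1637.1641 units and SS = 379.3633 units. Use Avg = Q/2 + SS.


Q/2 = 818.5820
Avg = 818.5820 + 379.3633 = 1197.9453

1197.9453 units


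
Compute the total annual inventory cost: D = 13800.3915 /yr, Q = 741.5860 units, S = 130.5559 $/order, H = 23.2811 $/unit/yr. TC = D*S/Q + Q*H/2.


Ordering cost = D*S/Q = 2429.5531
Holding cost = Q*H/2 = 8632.4689
TC = 2429.5531 + 8632.4689 = 11062.0220

11062.0220 $/yr


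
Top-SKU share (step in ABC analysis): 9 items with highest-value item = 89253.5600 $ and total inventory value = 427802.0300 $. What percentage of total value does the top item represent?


Top item = 89253.5600
Total = 427802.0300
Percentage = 89253.5600 / 427802.0300 * 100 = 20.8633

20.8633%


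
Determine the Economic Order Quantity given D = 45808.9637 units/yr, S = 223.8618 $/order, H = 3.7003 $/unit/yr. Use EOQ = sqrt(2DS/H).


2*D*S = 2 * 45808.9637 * 223.8618 = 20509754.1400
2*D*S/H = 5542727.3843
EOQ = sqrt(5542727.3843) = 2354.2998

2354.2998 units


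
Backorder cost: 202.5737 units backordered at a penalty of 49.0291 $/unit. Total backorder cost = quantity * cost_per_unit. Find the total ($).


Total = 202.5737 * 49.0291 = 9932.0062

9932.0062 $


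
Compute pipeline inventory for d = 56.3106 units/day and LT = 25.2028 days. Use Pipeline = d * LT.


Pipeline = 56.3106 * 25.2028 = 1419.1848

1419.1848 units


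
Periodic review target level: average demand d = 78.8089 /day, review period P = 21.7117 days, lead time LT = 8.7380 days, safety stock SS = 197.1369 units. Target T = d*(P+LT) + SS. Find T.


P + LT = 30.4497
d*(P+LT) = 78.8089 * 30.4497 = 2399.7074
T = 2399.7074 + 197.1369 = 2596.8443

2596.8443 units


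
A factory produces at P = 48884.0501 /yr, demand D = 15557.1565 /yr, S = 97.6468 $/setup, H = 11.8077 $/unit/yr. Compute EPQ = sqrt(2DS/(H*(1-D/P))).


1 - D/P = 1 - 0.3182 = 0.6818
H*(1-D/P) = 8.0499
2DS = 3038213.0986
EPQ = sqrt(377420.3099) = 614.3454

614.3454 units


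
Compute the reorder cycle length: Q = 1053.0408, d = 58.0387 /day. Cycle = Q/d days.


Cycle = 1053.0408 / 58.0387 = 18.1438

18.1438 days


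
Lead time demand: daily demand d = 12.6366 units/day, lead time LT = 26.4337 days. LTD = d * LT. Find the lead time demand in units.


LTD = 12.6366 * 26.4337 = 334.0321

334.0321 units


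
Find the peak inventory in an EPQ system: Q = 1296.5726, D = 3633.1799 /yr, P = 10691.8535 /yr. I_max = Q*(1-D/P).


D/P = 0.3398
1 - D/P = 0.6602
I_max = 1296.5726 * 0.6602 = 855.9865

855.9865 units


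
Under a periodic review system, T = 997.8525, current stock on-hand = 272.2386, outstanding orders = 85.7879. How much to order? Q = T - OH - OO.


Inventory position = OH + OO = 272.2386 + 85.7879 = 358.0265
Q = 997.8525 - 358.0265 = 639.8260

639.8260 units


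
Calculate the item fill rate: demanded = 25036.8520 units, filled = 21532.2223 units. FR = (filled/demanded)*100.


FR = 21532.2223 / 25036.8520 * 100 = 86.0021

86.0021%


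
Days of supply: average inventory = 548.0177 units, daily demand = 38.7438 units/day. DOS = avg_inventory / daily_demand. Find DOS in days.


DOS = 548.0177 / 38.7438 = 14.1447

14.1447 days


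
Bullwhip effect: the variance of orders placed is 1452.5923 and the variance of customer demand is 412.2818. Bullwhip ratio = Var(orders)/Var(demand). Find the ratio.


BW = 1452.5923 / 412.2818 = 3.5233

3.5233


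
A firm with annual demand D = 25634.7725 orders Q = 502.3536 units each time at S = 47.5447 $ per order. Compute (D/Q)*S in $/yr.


Number of orders = D/Q = 51.0293
Cost = 51.0293 * 47.5447 = 2426.1746

2426.1746 $/yr


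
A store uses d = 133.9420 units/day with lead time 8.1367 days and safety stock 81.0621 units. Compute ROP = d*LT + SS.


d*LT = 133.9420 * 8.1367 = 1089.8459
ROP = 1089.8459 + 81.0621 = 1170.9080

1170.9080 units


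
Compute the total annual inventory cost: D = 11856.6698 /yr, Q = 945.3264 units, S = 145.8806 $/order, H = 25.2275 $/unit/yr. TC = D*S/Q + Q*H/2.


Ordering cost = D*S/Q = 1829.6941
Holding cost = Q*H/2 = 11924.1109
TC = 1829.6941 + 11924.1109 = 13753.8049

13753.8049 $/yr


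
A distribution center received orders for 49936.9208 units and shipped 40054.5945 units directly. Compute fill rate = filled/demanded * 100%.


FR = 40054.5945 / 49936.9208 * 100 = 80.2104

80.2104%


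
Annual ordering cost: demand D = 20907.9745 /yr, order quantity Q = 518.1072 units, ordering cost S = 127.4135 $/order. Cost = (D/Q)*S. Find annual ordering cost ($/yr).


Number of orders = D/Q = 40.3545
Cost = 40.3545 * 127.4135 = 5141.7124

5141.7124 $/yr


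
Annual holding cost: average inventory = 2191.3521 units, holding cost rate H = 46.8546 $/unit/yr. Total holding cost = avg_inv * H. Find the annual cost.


Cost = 2191.3521 * 46.8546 = 102674.9261

102674.9261 $/yr


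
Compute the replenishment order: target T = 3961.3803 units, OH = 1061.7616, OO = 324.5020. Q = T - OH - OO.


Inventory position = OH + OO = 1061.7616 + 324.5020 = 1386.2636
Q = 3961.3803 - 1386.2636 = 2575.1167

2575.1167 units
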